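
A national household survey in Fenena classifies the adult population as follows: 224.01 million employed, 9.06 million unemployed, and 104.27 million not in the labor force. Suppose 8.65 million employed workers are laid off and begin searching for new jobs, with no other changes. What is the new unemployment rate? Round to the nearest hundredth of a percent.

New unemployment rate ≈ 7.60%.

Initially, labor force = 224.01 + 9.06 = 233.07 million, so u = 9.06/233.07 = 3.89%.
After the change, employed falls and unemployed rises by 8.65; labor force unchanged → E = 215.36, U = 17.71, labor force = 233.07 million.
New unemployment rate = 17.71 / 233.07 = 7.60%.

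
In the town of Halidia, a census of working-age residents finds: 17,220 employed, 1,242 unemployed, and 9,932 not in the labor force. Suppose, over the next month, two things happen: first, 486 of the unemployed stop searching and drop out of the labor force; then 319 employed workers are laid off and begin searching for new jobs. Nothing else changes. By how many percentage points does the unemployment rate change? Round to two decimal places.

The unemployment rate changes by −0.75 percentage points.

Initially, labor force = 17,220 + 1,242 = 18,462, so u = 1,242/18,462 = 6.73%.
After the first change, unemployed and labor force both fall by 486 → E = 17,220, U = 756, labor force = 17,976.
After the second change, employed falls and unemployed rises by 319; labor force unchanged → E = 16,901, U = 1,075, labor force = 17,976.
New unemployment rate = 1,075 / 17,976 = 5.98%.
Change = 5.98% − 6.73% = −0.75 percentage points.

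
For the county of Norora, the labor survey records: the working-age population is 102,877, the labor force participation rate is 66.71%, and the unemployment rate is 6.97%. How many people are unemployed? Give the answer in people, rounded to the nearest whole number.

Labor force = 0.6671 × 102,877 = 68,629.
Unemployed = 0.0697 × 68,629 ≈ 4,783.

About 4,783 are unemployed.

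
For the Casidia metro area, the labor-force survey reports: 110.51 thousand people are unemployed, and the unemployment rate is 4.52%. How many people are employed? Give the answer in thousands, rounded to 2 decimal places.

About 2,334.40 thousand are employed.

Labor force = U / u = 110.51 / 0.0452 ≈ 2,444.91 thousand.
Employed = labor force − unemployed = 2,444.91 − 110.51 = 2,334.40 thousand.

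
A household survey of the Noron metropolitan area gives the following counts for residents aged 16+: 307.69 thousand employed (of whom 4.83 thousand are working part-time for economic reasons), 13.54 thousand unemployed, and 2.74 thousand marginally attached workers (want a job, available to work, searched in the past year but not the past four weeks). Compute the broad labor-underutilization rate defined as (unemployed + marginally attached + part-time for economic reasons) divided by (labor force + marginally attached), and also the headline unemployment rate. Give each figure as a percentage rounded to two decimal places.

Broad underutilization rate ≈ 6.52%; headline unemployment rate ≈ 4.22%.

Labor force = 307.69 + 13.54 = 321.23 thousand.
Numerator = 13.54 + 2.74 + 4.83 = 21.11 thousand.
Denominator = 321.23 + 2.74 = 323.97 thousand.
Broad rate = 21.11 / 323.97 = 6.52%.
Headline unemployment rate = 13.54 / 321.23 = 4.22%.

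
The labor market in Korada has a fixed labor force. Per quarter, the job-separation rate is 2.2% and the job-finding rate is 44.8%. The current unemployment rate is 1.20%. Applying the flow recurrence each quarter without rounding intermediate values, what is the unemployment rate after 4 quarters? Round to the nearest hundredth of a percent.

Unemployment rate after four quarters ≈ 4.41%.

With a fixed labor force, u_{t+1} = u_t + s·(1−u_t) − f·u_t = u_t·(1−s−f) + s.
Here 1−s−f = 0.530 and s = 0.022.
u_1 = 0.012000 × 0.530 + 0.022 = 0.028360.
u_2 = 0.028360 × 0.530 + 0.022 = 0.037031.
u_3 = 0.037031 × 0.530 + 0.022 = 0.041626.
u_4 = 0.041626 × 0.530 + 0.022 = 0.044062.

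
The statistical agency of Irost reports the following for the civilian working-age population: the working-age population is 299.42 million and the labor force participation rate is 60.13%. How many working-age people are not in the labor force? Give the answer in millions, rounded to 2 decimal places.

About 119.38 million are not in the labor force.

Share not in the labor force = 1 − 0.6013 = 0.3987.
Not in labor force = 0.3987 × 299.42 ≈ 119.38 million.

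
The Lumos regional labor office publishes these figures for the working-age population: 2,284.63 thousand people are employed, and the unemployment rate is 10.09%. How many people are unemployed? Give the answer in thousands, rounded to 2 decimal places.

About 256.39 thousand are unemployed.

Let U be the number unemployed. The labor force is E + U, and U/(E+U) = 0.1009.
So U = 0.1009 × 2,284.63 / (1 − 0.1009) = 230.5192 / 0.8991 ≈ 256.39 thousand.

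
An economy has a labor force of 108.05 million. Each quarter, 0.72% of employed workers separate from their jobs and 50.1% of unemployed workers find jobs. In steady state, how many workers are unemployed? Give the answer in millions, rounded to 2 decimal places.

About 1.53 million are unemployed in steady state.

Steady-state unemployment rate u* = s/(s+f) = 0.72/(0.72+50.1) = 0.014168.
Unemployed = u* × labor force = 0.014168 × 108.05 ≈ 1.53 million.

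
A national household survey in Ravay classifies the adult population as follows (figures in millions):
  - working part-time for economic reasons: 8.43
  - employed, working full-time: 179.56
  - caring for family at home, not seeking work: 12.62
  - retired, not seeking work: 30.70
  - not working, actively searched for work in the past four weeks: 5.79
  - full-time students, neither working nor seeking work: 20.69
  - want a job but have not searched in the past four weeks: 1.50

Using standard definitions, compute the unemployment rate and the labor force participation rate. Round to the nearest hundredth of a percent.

Employed = 8.43 + 179.56 = 187.99 million (anyone who worked, including part-time for economic reasons, counts as employed).
Unemployed = 5.79 million.
Labor force = 187.99 + 5.79 = 193.78 million.
Not in labor force = 12.62 + 30.70 + 20.69 + 1.50 = 65.51 million (those not working and not actively searching are outside the labor force — including those who want a job but have given up searching).
Civilian working-age population = 193.78 + 65.51 = 259.29 million.
Unemployment rate = 5.79 / 193.78 = 2.99%.
Labor force participation rate = 193.78 / 259.29 = 74.73%.

Unemployment rate ≈ 2.99%; labor force participation rate ≈ 74.73%.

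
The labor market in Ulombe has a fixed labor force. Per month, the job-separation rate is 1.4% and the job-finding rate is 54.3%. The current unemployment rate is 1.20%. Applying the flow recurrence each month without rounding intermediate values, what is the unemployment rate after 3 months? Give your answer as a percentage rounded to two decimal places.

With a fixed labor force, u_{t+1} = u_t + s·(1−u_t) − f·u_t = u_t·(1−s−f) + s.
Here 1−s−f = 0.443 and s = 0.014.
u_1 = 0.012000 × 0.443 + 0.014 = 0.019316.
u_2 = 0.019316 × 0.443 + 0.014 = 0.022557.
u_3 = 0.022557 × 0.443 + 0.014 = 0.023993.

Unemployment rate after three months ≈ 2.40%.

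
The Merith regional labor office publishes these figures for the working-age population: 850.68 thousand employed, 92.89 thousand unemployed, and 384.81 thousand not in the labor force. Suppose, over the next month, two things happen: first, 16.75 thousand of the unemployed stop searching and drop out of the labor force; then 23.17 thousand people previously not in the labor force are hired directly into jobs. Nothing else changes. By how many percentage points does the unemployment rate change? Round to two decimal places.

The unemployment rate changes by −1.83 percentage points.

Initially, labor force = 850.68 + 92.89 = 943.57 thousand, so u = 92.89/943.57 = 9.84%.
After the first change, unemployed and labor force both fall by 16.75 → E = 850.68, U = 76.14, labor force = 926.82 thousand.
After the second change, employed and labor force both rise by 23.17; unemployed unchanged → E = 873.85, U = 76.14, labor force = 949.99 thousand.
New unemployment rate = 76.14 / 949.99 = 8.01%.
Change = 8.01% − 9.84% = −1.83 percentage points.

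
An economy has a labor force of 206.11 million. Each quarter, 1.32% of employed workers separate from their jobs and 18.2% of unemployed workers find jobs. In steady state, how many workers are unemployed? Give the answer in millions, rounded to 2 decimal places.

Steady-state unemployment rate u* = s/(s+f) = 1.32/(1.32+18.2) = 0.067623.
Unemployed = u* × labor force = 0.067623 × 206.11 ≈ 13.94 million.

About 13.94 million are unemployed in steady state.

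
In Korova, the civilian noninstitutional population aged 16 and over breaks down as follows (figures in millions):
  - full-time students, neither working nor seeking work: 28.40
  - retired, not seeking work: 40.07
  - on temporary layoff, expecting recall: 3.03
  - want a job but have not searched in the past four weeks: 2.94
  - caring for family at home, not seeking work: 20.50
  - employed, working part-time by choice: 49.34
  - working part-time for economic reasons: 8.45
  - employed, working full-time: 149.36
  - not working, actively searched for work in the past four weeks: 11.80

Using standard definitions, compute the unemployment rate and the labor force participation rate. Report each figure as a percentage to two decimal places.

Unemployment rate ≈ 6.68%; labor force participation rate ≈ 70.72%.

Employed = 49.34 + 8.45 + 149.36 = 207.15 million (anyone who worked, including part-time for economic reasons, counts as employed).
Unemployed = 3.03 + 11.80 = 14.83 million (jobless and actively searching, or on temporary layoff).
Labor force = 207.15 + 14.83 = 221.98 million.
Not in labor force = 28.40 + 40.07 + 2.94 + 20.50 = 91.91 million (those not working and not actively searching are outside the labor force — including those who want a job but have given up searching).
Civilian working-age population = 221.98 + 91.91 = 313.89 million.
Unemployment rate = 14.83 / 221.98 = 6.68%.
Labor force participation rate = 221.98 / 313.89 = 70.72%.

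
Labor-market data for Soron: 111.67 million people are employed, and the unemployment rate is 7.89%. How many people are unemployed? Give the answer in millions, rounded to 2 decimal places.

Let U be the number unemployed. The labor force is E + U, and U/(E+U) = 0.0789.
So U = 0.0789 × 111.67 / (1 − 0.0789) = 8.8108 / 0.9211 ≈ 9.57 million.

About 9.57 million are unemployed.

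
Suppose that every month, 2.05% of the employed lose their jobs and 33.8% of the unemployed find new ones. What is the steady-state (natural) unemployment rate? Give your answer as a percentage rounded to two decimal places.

At steady state the flows balance: s·E = f·U, so U/(E+U) = s/(s+f).
u* = 2.05 / (2.05 + 33.8) = 2.05 / 35.85 = 5.72%.

Steady-state unemployment rate ≈ 5.72%.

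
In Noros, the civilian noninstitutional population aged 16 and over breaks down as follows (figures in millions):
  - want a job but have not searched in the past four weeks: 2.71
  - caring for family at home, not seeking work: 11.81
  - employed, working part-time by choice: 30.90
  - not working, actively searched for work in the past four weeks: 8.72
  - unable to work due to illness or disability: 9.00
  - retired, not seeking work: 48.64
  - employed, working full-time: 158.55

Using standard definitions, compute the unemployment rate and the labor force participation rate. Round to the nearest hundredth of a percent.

Employed = 30.90 + 158.55 = 189.45 million.
Unemployed = 8.72 million.
Labor force = 189.45 + 8.72 = 198.17 million.
Not in labor force = 2.71 + 11.81 + 9.00 + 48.64 = 72.16 million (those not working and not actively searching are outside the labor force — including those who want a job but have given up searching).
Civilian working-age population = 198.17 + 72.16 = 270.33 million.
Unemployment rate = 8.72 / 198.17 = 4.40%.
Labor force participation rate = 198.17 / 270.33 = 73.31%.

Unemployment rate ≈ 4.40%; labor force participation rate ≈ 73.31%.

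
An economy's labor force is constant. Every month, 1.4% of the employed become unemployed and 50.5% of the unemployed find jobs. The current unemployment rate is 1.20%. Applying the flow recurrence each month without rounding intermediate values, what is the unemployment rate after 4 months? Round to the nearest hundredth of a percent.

Unemployment rate after four months ≈ 2.62%.

With a fixed labor force, u_{t+1} = u_t + s·(1−u_t) − f·u_t = u_t·(1−s−f) + s.
Here 1−s−f = 0.481 and s = 0.014.
u_1 = 0.012000 × 0.481 + 0.014 = 0.019772.
u_2 = 0.019772 × 0.481 + 0.014 = 0.023510.
u_3 = 0.023510 × 0.481 + 0.014 = 0.025308.
u_4 = 0.025308 × 0.481 + 0.014 = 0.026173.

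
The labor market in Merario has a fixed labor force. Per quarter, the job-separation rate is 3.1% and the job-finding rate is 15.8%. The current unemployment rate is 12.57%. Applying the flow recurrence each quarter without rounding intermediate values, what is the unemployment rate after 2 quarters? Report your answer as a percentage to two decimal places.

Unemployment rate after two quarters ≈ 13.88%.

With a fixed labor force, u_{t+1} = u_t + s·(1−u_t) − f·u_t = u_t·(1−s−f) + s.
Here 1−s−f = 0.811 and s = 0.031.
u_1 = 0.125700 × 0.811 + 0.031 = 0.132943.
u_2 = 0.132943 × 0.811 + 0.031 = 0.138817.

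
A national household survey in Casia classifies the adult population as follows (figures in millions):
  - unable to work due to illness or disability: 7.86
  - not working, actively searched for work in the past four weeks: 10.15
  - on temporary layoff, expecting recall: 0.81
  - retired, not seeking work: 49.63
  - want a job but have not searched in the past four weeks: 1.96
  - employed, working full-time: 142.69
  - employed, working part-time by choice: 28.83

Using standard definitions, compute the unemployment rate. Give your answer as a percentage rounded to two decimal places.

Unemployment rate ≈ 6.01%.

Employed = 142.69 + 28.83 = 171.52 million.
Unemployed = 10.15 + 0.81 = 10.96 million (jobless and actively searching, or on temporary layoff).
Labor force = 171.52 + 10.96 = 182.48 million.
Unemployment rate = 10.96 / 182.48 = 6.01%.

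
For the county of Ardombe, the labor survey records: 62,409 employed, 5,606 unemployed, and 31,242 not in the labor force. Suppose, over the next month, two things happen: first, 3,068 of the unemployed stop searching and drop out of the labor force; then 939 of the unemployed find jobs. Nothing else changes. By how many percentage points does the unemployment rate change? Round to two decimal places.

Initially, labor force = 62,409 + 5,606 = 68,015, so u = 5,606/68,015 = 8.24%.
After the first change, unemployed and labor force both fall by 3,068 → E = 62,409, U = 2,538, labor force = 64,947.
After the second change, unemployed falls and employed rises by 939; labor force unchanged → E = 63,348, U = 1,599, labor force = 64,947.
New unemployment rate = 1,599 / 64,947 = 2.46%.
Change = 2.46% − 8.24% = −5.78 percentage points.

The unemployment rate changes by −5.78 percentage points.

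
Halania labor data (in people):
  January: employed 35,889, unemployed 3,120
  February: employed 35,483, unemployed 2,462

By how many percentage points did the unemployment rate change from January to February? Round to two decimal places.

The unemployment rate changed by −1.51 percentage points.

January: labor force = 35,889 + 3,120 = 39,009; u = 3,120/39,009 = 8.00%.
February: labor force = 35,483 + 2,462 = 37,945; u = 2,462/37,945 = 6.49%.
Change = 6.49% − 8.00% = −1.51 pp.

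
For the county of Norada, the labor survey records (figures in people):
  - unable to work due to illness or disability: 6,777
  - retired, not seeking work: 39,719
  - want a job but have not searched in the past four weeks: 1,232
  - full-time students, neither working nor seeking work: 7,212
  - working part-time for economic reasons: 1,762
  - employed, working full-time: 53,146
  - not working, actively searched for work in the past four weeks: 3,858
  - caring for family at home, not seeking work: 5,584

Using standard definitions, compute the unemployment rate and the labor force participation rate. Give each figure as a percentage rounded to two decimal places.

Unemployment rate ≈ 6.57%; labor force participation rate ≈ 49.26%.

Employed = 1,762 + 53,146 = 54,908 (anyone who worked, including part-time for economic reasons, counts as employed).
Unemployed = 3,858.
Labor force = 54,908 + 3,858 = 58,766.
Not in labor force = 6,777 + 39,719 + 1,232 + 7,212 + 5,584 = 60,524 (those not working and not actively searching are outside the labor force — including those who want a job but have given up searching).
Civilian working-age population = 58,766 + 60,524 = 119,290.
Unemployment rate = 3,858 / 58,766 = 6.57%.
Labor force participation rate = 58,766 / 119,290 = 49.26%.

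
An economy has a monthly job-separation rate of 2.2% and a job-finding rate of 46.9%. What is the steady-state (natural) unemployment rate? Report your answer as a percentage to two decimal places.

Steady-state unemployment rate ≈ 4.48%.

At steady state the flows balance: s·E = f·U, so U/(E+U) = s/(s+f).
u* = 2.2 / (2.2 + 46.9) = 2.2 / 49.10 = 4.48%.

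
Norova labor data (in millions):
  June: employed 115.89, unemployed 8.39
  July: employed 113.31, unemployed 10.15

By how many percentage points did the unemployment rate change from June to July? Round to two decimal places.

The unemployment rate changed by +1.47 percentage points.

June: labor force = 115.89 + 8.39 = 124.28; u = 8.39/124.28 = 6.75%.
July: labor force = 113.31 + 10.15 = 123.46; u = 10.15/123.46 = 8.22%.
Change = 8.22% − 6.75% = +1.47 pp.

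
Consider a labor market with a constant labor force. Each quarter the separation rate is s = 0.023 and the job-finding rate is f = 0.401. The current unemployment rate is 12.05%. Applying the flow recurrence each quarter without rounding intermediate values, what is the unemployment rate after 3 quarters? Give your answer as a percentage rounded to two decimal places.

Unemployment rate after three quarters ≈ 6.69%.

With a fixed labor force, u_{t+1} = u_t + s·(1−u_t) − f·u_t = u_t·(1−s−f) + s.
Here 1−s−f = 0.576 and s = 0.023.
u_1 = 0.120500 × 0.576 + 0.023 = 0.092408.
u_2 = 0.092408 × 0.576 + 0.023 = 0.076227.
u_3 = 0.076227 × 0.576 + 0.023 = 0.066907.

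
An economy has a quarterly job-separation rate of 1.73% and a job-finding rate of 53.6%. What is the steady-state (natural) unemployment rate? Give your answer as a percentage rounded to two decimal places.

At steady state the flows balance: s·E = f·U, so U/(E+U) = s/(s+f).
u* = 1.73 / (1.73 + 53.6) = 1.73 / 55.33 = 3.13%.

Steady-state unemployment rate ≈ 3.13%.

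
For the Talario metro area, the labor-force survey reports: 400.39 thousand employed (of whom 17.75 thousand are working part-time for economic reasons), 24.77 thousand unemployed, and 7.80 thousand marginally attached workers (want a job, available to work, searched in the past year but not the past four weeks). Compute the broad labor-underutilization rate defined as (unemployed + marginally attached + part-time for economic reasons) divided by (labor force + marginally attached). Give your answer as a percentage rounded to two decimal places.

Labor force = 400.39 + 24.77 = 425.16 thousand.
Numerator = 24.77 + 7.80 + 17.75 = 50.32 thousand.
Denominator = 425.16 + 7.80 = 432.96 thousand.
Broad rate = 50.32 / 432.96 = 11.62%.

Broad underutilization rate ≈ 11.62%.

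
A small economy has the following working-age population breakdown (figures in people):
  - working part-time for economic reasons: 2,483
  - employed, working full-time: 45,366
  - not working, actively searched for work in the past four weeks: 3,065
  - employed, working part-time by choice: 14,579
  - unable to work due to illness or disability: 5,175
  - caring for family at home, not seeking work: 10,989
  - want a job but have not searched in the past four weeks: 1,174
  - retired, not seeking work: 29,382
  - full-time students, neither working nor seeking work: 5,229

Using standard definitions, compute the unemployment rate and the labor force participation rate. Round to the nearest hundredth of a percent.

Employed = 2,483 + 45,366 + 14,579 = 62,428 (anyone who worked, including part-time for economic reasons, counts as employed).
Unemployed = 3,065.
Labor force = 62,428 + 3,065 = 65,493.
Not in labor force = 5,175 + 10,989 + 1,174 + 29,382 + 5,229 = 51,949 (those not working and not actively searching are outside the labor force — including those who want a job but have given up searching).
Civilian working-age population = 65,493 + 51,949 = 117,442.
Unemployment rate = 3,065 / 65,493 = 4.68%.
Labor force participation rate = 65,493 / 117,442 = 55.77%.

Unemployment rate ≈ 4.68%; labor force participation rate ≈ 55.77%.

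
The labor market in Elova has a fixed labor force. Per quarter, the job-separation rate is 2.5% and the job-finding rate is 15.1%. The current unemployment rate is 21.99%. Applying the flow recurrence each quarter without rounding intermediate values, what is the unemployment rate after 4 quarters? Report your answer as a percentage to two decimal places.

With a fixed labor force, u_{t+1} = u_t + s·(1−u_t) − f·u_t = u_t·(1−s−f) + s.
Here 1−s−f = 0.824 and s = 0.025.
u_1 = 0.219900 × 0.824 + 0.025 = 0.206198.
u_2 = 0.206198 × 0.824 + 0.025 = 0.194907.
u_3 = 0.194907 × 0.824 + 0.025 = 0.185603.
u_4 = 0.185603 × 0.824 + 0.025 = 0.177937.

Unemployment rate after four quarters ≈ 17.79%.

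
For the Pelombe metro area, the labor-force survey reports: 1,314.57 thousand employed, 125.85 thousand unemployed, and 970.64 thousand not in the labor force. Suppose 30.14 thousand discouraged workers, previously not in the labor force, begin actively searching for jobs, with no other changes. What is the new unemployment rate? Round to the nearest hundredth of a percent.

New unemployment rate ≈ 10.61%.

Initially, labor force = 1,314.57 + 125.85 = 1,440.42 thousand, so u = 125.85/1,440.42 = 8.74%.
After the change, unemployed and labor force both rise by 30.14 → E = 1,314.57, U = 155.99, labor force = 1,470.56 thousand.
New unemployment rate = 155.99 / 1,470.56 = 10.61%.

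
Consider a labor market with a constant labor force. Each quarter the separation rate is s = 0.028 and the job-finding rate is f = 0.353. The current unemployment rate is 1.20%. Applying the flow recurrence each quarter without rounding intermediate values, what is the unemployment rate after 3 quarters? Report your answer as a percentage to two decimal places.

Unemployment rate after three quarters ≈ 5.89%.

With a fixed labor force, u_{t+1} = u_t + s·(1−u_t) − f·u_t = u_t·(1−s−f) + s.
Here 1−s−f = 0.619 and s = 0.028.
u_1 = 0.012000 × 0.619 + 0.028 = 0.035428.
u_2 = 0.035428 × 0.619 + 0.028 = 0.049930.
u_3 = 0.049930 × 0.619 + 0.028 = 0.058907.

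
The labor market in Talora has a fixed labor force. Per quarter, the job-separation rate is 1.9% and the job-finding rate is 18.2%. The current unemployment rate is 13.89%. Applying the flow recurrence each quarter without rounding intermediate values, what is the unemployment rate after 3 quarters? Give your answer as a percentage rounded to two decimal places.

With a fixed labor force, u_{t+1} = u_t + s·(1−u_t) − f·u_t = u_t·(1−s−f) + s.
Here 1−s−f = 0.799 and s = 0.019.
u_1 = 0.138900 × 0.799 + 0.019 = 0.129981.
u_2 = 0.129981 × 0.799 + 0.019 = 0.122855.
u_3 = 0.122855 × 0.799 + 0.019 = 0.117161.

Unemployment rate after three quarters ≈ 11.72%.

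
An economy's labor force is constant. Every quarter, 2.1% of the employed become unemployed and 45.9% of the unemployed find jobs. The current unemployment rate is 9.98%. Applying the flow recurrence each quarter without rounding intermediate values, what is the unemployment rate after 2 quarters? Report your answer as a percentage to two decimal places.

With a fixed labor force, u_{t+1} = u_t + s·(1−u_t) − f·u_t = u_t·(1−s−f) + s.
Here 1−s−f = 0.520 and s = 0.021.
u_1 = 0.099800 × 0.520 + 0.021 = 0.072896.
u_2 = 0.072896 × 0.520 + 0.021 = 0.058906.

Unemployment rate after two quarters ≈ 5.89%.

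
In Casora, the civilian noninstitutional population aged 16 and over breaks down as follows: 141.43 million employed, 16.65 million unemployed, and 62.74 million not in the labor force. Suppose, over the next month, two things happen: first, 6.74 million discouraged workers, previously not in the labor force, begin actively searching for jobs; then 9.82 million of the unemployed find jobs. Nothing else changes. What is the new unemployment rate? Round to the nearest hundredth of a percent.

Initially, labor force = 141.43 + 16.65 = 158.08 million, so u = 16.65/158.08 = 10.53%.
After the first change, unemployed and labor force both rise by 6.74 → E = 141.43, U = 23.39, labor force = 164.82 million.
After the second change, unemployed falls and employed rises by 9.82; labor force unchanged → E = 151.25, U = 13.57, labor force = 164.82 million.
New unemployment rate = 13.57 / 164.82 = 8.23%.

New unemployment rate ≈ 8.23%.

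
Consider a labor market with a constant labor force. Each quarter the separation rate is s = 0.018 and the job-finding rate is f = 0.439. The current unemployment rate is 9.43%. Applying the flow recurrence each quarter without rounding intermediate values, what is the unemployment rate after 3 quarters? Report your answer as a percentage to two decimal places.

With a fixed labor force, u_{t+1} = u_t + s·(1−u_t) − f·u_t = u_t·(1−s−f) + s.
Here 1−s−f = 0.543 and s = 0.018.
u_1 = 0.094300 × 0.543 + 0.018 = 0.069205.
u_2 = 0.069205 × 0.543 + 0.018 = 0.055578.
u_3 = 0.055578 × 0.543 + 0.018 = 0.048179.

Unemployment rate after three quarters ≈ 4.82%.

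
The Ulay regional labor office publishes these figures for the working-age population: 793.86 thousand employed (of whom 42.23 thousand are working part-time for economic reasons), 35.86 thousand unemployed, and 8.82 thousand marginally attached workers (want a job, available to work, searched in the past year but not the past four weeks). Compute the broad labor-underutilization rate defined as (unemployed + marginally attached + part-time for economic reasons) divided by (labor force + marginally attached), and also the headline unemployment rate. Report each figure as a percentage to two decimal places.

Broad underutilization rate ≈ 10.36%; headline unemployment rate ≈ 4.32%.

Labor force = 793.86 + 35.86 = 829.72 thousand.
Numerator = 35.86 + 8.82 + 42.23 = 86.91 thousand.
Denominator = 829.72 + 8.82 = 838.54 thousand.
Broad rate = 86.91 / 838.54 = 10.36%.
Headline unemployment rate = 35.86 / 829.72 = 4.32%.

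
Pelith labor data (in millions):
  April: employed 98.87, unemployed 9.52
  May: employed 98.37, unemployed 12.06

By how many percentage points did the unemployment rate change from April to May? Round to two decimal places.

April: labor force = 98.87 + 9.52 = 108.39; u = 9.52/108.39 = 8.78%.
May: labor force = 98.37 + 12.06 = 110.43; u = 12.06/110.43 = 10.92%.
Change = 10.92% − 8.78% = +2.14 pp.

The unemployment rate changed by +2.14 percentage points.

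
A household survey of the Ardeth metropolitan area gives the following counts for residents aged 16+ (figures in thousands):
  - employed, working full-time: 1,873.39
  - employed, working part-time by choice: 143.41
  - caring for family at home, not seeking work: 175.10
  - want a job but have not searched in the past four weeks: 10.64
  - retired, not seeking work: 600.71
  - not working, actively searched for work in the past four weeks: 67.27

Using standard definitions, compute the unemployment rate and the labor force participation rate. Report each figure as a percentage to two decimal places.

Employed = 1,873.39 + 143.41 = 2,016.80 thousand.
Unemployed = 67.27 thousand.
Labor force = 2,016.80 + 67.27 = 2,084.07 thousand.
Not in labor force = 175.10 + 10.64 + 600.71 = 786.45 thousand (those not working and not actively searching are outside the labor force — including those who want a job but have given up searching).
Civilian working-age population = 2,084.07 + 786.45 = 2,870.52 thousand.
Unemployment rate = 67.27 / 2,084.07 = 3.23%.
Labor force participation rate = 2,084.07 / 2,870.52 = 72.60%.

Unemployment rate ≈ 3.23%; labor force participation rate ≈ 72.60%.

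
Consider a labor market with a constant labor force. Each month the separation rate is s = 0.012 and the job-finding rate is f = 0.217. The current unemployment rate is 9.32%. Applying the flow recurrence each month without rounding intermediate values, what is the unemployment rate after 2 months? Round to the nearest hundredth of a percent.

Unemployment rate after two months ≈ 7.67%.

With a fixed labor force, u_{t+1} = u_t + s·(1−u_t) − f·u_t = u_t·(1−s−f) + s.
Here 1−s−f = 0.771 and s = 0.012.
u_1 = 0.093200 × 0.771 + 0.012 = 0.083857.
u_2 = 0.083857 × 0.771 + 0.012 = 0.076654.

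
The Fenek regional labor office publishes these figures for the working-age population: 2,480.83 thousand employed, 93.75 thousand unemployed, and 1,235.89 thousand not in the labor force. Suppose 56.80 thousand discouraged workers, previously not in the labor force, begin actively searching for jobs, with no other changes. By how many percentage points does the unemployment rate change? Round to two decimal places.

The unemployment rate changes by +2.08 percentage points.

Initially, labor force = 2,480.83 + 93.75 = 2,574.58 thousand, so u = 93.75/2,574.58 = 3.64%.
After the change, unemployed and labor force both rise by 56.80 → E = 2,480.83, U = 150.55, labor force = 2,631.38 thousand.
New unemployment rate = 150.55 / 2,631.38 = 5.72%.
Change = 5.72% − 3.64% = +2.08 percentage points.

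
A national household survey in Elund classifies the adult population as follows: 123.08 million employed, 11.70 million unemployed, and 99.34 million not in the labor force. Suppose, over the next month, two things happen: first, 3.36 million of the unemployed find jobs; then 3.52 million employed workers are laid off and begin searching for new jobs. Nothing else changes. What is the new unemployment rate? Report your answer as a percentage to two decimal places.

New unemployment rate ≈ 8.80%.

Initially, labor force = 123.08 + 11.70 = 134.78 million, so u = 11.70/134.78 = 8.68%.
After the first change, unemployed falls and employed rises by 3.36; labor force unchanged → E = 126.44, U = 8.34, labor force = 134.78 million.
After the second change, employed falls and unemployed rises by 3.52; labor force unchanged → E = 122.92, U = 11.86, labor force = 134.78 million.
New unemployment rate = 11.86 / 134.78 = 8.80%.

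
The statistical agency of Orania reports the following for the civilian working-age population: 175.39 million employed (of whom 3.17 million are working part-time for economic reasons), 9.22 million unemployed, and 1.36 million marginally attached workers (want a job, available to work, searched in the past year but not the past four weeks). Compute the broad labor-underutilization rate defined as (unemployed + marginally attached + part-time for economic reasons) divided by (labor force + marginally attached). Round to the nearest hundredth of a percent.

Broad underutilization rate ≈ 7.39%.

Labor force = 175.39 + 9.22 = 184.61 million.
Numerator = 9.22 + 1.36 + 3.17 = 13.75 million.
Denominator = 184.61 + 1.36 = 185.97 million.
Broad rate = 13.75 / 185.97 = 7.39%.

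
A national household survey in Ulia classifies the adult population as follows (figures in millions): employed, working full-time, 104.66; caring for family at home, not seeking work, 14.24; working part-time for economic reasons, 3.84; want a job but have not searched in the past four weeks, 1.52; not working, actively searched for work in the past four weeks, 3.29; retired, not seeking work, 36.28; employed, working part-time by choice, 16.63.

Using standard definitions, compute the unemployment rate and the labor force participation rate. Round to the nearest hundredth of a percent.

Unemployment rate ≈ 2.56%; labor force participation rate ≈ 71.16%.

Employed = 104.66 + 3.84 + 16.63 = 125.13 million (anyone who worked, including part-time for economic reasons, counts as employed).
Unemployed = 3.29 million.
Labor force = 125.13 + 3.29 = 128.42 million.
Not in labor force = 14.24 + 1.52 + 36.28 = 52.04 million (those not working and not actively searching are outside the labor force — including those who want a job but have given up searching).
Civilian working-age population = 128.42 + 52.04 = 180.46 million.
Unemployment rate = 3.29 / 128.42 = 2.56%.
Labor force participation rate = 128.42 / 180.46 = 71.16%.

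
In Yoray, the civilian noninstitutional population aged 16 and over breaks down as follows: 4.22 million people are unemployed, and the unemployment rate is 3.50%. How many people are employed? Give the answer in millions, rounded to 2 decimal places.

About 116.35 million are employed.

Labor force = U / u = 4.22 / 0.0350 ≈ 120.57 million.
Employed = labor force − unemployed = 120.57 − 4.22 = 116.35 million.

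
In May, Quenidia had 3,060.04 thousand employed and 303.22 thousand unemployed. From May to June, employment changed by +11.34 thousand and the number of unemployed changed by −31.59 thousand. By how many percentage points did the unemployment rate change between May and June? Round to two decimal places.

May: labor force = 3,060.04 + 303.22 = 3,363.26; u = 303.22/3,363.26 = 9.02%.
June: labor force = 3,071.38 + 271.63 = 3,343.01; u = 271.63/3,343.01 = 8.13%.
Change = 8.13% − 9.02% = −0.89 pp.

The unemployment rate changed by −0.89 percentage points.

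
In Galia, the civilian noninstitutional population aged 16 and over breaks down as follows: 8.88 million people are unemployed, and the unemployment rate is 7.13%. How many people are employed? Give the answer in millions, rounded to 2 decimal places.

Labor force = U / u = 8.88 / 0.0713 ≈ 124.54 million.
Employed = labor force − unemployed = 124.54 − 8.88 = 115.66 million.

About 115.66 million are employed.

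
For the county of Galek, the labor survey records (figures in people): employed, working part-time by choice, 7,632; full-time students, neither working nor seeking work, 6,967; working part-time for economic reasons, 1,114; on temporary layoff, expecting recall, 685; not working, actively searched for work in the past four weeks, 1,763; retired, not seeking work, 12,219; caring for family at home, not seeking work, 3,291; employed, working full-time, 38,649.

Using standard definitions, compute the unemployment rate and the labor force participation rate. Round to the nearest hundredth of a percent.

Employed = 7,632 + 1,114 + 38,649 = 47,395 (anyone who worked, including part-time for economic reasons, counts as employed).
Unemployed = 685 + 1,763 = 2,448 (jobless and actively searching, or on temporary layoff).
Labor force = 47,395 + 2,448 = 49,843.
Not in labor force = 6,967 + 12,219 + 3,291 = 22,477 (those not working and not actively searching are outside the labor force).
Civilian working-age population = 49,843 + 22,477 = 72,320.
Unemployment rate = 2,448 / 49,843 = 4.91%.
Labor force participation rate = 49,843 / 72,320 = 68.92%.

Unemployment rate ≈ 4.91%; labor force participation rate ≈ 68.92%.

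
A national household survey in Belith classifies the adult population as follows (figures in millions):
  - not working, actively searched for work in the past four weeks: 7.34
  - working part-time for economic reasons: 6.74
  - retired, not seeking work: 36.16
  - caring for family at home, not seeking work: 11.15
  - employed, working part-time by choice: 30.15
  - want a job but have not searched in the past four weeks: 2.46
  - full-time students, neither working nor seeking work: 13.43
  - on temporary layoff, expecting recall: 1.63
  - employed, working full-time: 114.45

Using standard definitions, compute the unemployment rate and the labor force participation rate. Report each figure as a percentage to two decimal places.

Employed = 6.74 + 30.15 + 114.45 = 151.34 million (anyone who worked, including part-time for economic reasons, counts as employed).
Unemployed = 7.34 + 1.63 = 8.97 million (jobless and actively searching, or on temporary layoff).
Labor force = 151.34 + 8.97 = 160.31 million.
Not in labor force = 36.16 + 11.15 + 2.46 + 13.43 = 63.20 million (those not working and not actively searching are outside the labor force — including those who want a job but have given up searching).
Civilian working-age population = 160.31 + 63.20 = 223.51 million.
Unemployment rate = 8.97 / 160.31 = 5.60%.
Labor force participation rate = 160.31 / 223.51 = 71.72%.

Unemployment rate ≈ 5.60%; labor force participation rate ≈ 71.72%.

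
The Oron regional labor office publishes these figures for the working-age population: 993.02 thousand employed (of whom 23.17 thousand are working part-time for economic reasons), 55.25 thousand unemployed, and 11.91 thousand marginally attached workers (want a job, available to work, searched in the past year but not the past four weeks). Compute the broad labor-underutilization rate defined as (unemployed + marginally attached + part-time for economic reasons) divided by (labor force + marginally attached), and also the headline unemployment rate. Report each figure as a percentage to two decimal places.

Broad underutilization rate ≈ 8.52%; headline unemployment rate ≈ 5.27%.

Labor force = 993.02 + 55.25 = 1,048.27 thousand.
Numerator = 55.25 + 11.91 + 23.17 = 90.33 thousand.
Denominator = 1,048.27 + 11.91 = 1,060.18 thousand.
Broad rate = 90.33 / 1,060.18 = 8.52%.
Headline unemployment rate = 55.25 / 1,048.27 = 5.27%.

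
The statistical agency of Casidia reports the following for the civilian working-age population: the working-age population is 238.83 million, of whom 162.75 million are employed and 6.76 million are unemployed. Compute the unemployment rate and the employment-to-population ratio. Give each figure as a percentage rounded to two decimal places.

Unemployment rate ≈ 3.99%; employment-population ratio ≈ 68.14%.

Labor force = employed + unemployed = 162.75 + 6.76 = 169.51 million.
Unemployment rate = 6.76 / 169.51 = 3.99%.
Employment-population ratio = 162.75 / 238.83 = 68.14%.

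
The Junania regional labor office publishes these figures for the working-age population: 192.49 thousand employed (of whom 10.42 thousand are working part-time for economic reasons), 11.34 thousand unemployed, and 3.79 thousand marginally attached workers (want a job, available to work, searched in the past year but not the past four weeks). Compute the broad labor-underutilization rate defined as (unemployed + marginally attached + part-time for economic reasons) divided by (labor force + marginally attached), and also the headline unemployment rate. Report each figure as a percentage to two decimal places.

Broad underutilization rate ≈ 12.31%; headline unemployment rate ≈ 5.56%.

Labor force = 192.49 + 11.34 = 203.83 thousand.
Numerator = 11.34 + 3.79 + 10.42 = 25.55 thousand.
Denominator = 203.83 + 3.79 = 207.62 thousand.
Broad rate = 25.55 / 207.62 = 12.31%.
Headline unemployment rate = 11.34 / 203.83 = 5.56%.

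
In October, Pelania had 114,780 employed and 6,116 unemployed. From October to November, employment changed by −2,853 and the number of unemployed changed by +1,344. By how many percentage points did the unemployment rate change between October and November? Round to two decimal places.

The unemployment rate changed by +1.19 percentage points.

October: labor force = 114,780 + 6,116 = 120,896; u = 6,116/120,896 = 5.06%.
November: labor force = 111,927 + 7,460 = 119,387; u = 7,460/119,387 = 6.25%.
Change = 6.25% − 5.06% = +1.19 pp.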